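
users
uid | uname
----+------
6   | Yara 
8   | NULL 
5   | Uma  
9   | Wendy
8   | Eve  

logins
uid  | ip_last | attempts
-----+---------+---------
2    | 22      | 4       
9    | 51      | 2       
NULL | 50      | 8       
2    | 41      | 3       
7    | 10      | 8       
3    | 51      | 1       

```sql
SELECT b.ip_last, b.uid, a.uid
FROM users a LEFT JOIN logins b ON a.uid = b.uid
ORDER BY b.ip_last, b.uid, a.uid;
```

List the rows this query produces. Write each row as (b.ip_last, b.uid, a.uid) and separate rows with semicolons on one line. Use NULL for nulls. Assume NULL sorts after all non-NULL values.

LEFT JOIN keeps every row from `users`; unmatched rows get NULL for `logins`'s columns.
Matching on a.uid = b.uid. A NULL in a compared column never satisfies the condition.
- a row (uid=6): no match → kept, b columns NULL.
- a row (uid=8): no match → kept, b columns NULL.
- a row (uid=5): no match → kept, b columns NULL.
- a row (uid=9): matches 1 b row(s) → 1 output row(s).
- a row (uid=8): no match → kept, b columns NULL.
After projecting and ordering:
b.ip_last | b.uid | a.uid
51 | 9 | 9
NULL | NULL | 5
NULL | NULL | 6
NULL | NULL | 8
NULL | NULL | 8

(51, 9, 9); (NULL, NULL, 5); (NULL, NULL, 6); (NULL, NULL, 8); (NULL, NULL, 8)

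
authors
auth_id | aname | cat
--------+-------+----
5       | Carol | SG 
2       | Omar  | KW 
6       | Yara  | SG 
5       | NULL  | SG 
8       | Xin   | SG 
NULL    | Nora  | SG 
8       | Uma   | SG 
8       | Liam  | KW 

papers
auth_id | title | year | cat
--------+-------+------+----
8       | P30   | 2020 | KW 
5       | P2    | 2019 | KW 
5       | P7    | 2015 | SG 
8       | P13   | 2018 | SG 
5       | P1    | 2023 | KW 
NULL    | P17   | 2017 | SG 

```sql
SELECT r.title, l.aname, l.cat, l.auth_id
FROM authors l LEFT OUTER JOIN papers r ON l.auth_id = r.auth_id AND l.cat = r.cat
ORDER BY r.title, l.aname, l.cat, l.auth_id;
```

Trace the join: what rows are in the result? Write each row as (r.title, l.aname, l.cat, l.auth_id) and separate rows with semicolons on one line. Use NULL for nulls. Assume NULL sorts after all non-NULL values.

(P13, Uma, SG, 8); (P13, Xin, SG, 8); (P30, Liam, KW, 8); (P7, Carol, SG, 5); (P7, NULL, SG, 5); (NULL, Nora, SG, NULL); (NULL, Omar, KW, 2); (NULL, Yara, SG, 6)

LEFT JOIN keeps every row from `authors`; unmatched rows get NULL for `papers`'s columns.
Matching on l.auth_id = r.auth_id AND l.cat = r.cat. A NULL in a compared column never satisfies the condition.
- l (auth_id=5, cat=SG) pairs with 1 row(s) of r.
- l (auth_id=2, cat=KW) has no partner → padded with NULL.
- l (auth_id=6, cat=SG) has no partner → padded with NULL.
- l (auth_id=5, cat=SG) pairs with 1 row(s) of r.
- l (auth_id=8, cat=SG) pairs with 1 row(s) of r.
- l (auth_id=NULL, cat=SG) has no partner → padded with NULL.
- l (auth_id=8, cat=SG) pairs with 1 row(s) of r.
- l (auth_id=8, cat=KW) pairs with 1 row(s) of r.
After projecting and ordering:
r.title | l.aname | l.cat | l.auth_id
P13 | Uma | SG | 8
P13 | Xin | SG | 8
P30 | Liam | KW | 8
P7 | Carol | SG | 5
P7 | NULL | SG | 5
NULL | Nora | SG | NULL
NULL | Omar | KW | 2
NULL | Yara | SG | 6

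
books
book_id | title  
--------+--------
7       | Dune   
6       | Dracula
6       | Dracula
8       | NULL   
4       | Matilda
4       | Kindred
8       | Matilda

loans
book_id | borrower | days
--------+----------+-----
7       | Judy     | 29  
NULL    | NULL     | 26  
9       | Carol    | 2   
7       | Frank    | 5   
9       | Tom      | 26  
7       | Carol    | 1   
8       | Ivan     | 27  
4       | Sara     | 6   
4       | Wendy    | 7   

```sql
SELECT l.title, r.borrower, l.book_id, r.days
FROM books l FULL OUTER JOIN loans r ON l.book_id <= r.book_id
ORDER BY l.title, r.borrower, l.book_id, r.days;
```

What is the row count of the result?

41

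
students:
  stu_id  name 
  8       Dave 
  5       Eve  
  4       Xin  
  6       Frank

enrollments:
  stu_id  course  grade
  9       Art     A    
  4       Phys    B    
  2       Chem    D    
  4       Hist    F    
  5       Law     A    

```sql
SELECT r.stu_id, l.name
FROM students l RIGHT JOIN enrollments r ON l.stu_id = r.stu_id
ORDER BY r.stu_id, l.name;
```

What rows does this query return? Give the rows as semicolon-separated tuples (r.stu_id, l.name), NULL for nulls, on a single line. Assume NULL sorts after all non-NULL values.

(2, NULL); (4, Xin); (4, Xin); (5, Eve); (9, NULL)

RIGHT JOIN keeps every row from `enrollments`; unmatched rows get NULL for `students`'s columns.
Matching on l.stu_id = r.stu_id.
- l row (stu_id=8): no match.
- l row (stu_id=5): matches 1 r row(s) → 1 output row(s).
- l row (stu_id=4): matches 2 r row(s) → 2 output row(s).
- l row (stu_id=6): no match.
- 2 r row(s) had no l match → kept, l columns NULL.
After projecting and ordering:
r.stu_id | l.name
2 | NULL
4 | Xin
4 | Xin
5 | Eve
9 | NULL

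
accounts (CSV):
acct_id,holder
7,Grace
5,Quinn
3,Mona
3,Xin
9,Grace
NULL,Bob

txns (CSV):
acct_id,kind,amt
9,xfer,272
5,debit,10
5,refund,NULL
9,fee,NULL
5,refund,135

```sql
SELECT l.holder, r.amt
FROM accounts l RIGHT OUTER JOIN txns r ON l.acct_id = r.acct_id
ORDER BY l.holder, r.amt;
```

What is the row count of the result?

RIGHT JOIN keeps every row from `txns`; unmatched rows get NULL for `accounts`'s columns.
Matching on l.acct_id = r.acct_id. A NULL in a compared column never satisfies the condition.
- acct_id=7: no matching r row.
- acct_id=5: 3 matching r row(s), so 3 row(s) emitted.
- acct_id=3: no matching r row.
- acct_id=3: no matching r row.
- acct_id=9: 2 matching r row(s), so 2 row(s) emitted.
- acct_id=NULL: no matching r row.
- every r row matched at least one l row.
Total: 5 rows.

5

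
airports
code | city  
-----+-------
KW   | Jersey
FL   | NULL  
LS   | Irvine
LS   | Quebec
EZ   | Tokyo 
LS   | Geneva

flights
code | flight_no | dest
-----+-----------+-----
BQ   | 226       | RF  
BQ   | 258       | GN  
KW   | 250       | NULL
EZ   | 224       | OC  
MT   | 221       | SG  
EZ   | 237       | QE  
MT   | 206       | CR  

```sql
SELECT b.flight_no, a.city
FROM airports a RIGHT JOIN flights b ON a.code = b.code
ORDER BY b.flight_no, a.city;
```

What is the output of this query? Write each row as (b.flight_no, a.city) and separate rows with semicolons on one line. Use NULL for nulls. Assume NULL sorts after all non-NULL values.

(206, NULL); (221, NULL); (224, Tokyo); (226, NULL); (237, Tokyo); (250, Jersey); (258, NULL)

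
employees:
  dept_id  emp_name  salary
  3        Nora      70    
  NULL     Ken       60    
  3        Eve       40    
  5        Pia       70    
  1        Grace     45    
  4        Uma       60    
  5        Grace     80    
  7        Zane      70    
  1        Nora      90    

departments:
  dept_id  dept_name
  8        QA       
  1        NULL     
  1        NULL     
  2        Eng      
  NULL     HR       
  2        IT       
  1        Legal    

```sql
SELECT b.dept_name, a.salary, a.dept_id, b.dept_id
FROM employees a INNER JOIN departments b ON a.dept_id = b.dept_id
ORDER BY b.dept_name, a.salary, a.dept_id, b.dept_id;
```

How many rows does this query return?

6

INNER JOIN keeps only pairs where the ON condition holds.
Matching on a.dept_id = b.dept_id. A NULL in a compared column never satisfies the condition.
Matched pairs: 6.
Total: 6 rows.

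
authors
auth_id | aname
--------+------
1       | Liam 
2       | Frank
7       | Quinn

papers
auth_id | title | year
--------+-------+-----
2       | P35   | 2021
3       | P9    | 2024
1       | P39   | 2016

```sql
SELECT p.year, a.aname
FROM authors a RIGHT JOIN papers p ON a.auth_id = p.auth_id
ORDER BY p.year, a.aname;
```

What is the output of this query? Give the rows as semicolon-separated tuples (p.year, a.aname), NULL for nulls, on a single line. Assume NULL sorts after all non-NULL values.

(2016, Liam); (2021, Frank); (2024, NULL)

RIGHT JOIN keeps every row from `papers`; unmatched rows get NULL for `authors`'s columns.
Matching on a.auth_id = p.auth_id.
- a[0] auth_id=1 → 1 match(es) in p → 1 row(s).
- a[1] auth_id=2 → 1 match(es) in p → 1 row(s).
- a[2] auth_id=7 → no match.
- plus 1 unmatched p row(s), each kept with NULL a columns.
After projecting and ordering:
p.year | a.aname
2016 | Liam
2021 | Frank
2024 | NULL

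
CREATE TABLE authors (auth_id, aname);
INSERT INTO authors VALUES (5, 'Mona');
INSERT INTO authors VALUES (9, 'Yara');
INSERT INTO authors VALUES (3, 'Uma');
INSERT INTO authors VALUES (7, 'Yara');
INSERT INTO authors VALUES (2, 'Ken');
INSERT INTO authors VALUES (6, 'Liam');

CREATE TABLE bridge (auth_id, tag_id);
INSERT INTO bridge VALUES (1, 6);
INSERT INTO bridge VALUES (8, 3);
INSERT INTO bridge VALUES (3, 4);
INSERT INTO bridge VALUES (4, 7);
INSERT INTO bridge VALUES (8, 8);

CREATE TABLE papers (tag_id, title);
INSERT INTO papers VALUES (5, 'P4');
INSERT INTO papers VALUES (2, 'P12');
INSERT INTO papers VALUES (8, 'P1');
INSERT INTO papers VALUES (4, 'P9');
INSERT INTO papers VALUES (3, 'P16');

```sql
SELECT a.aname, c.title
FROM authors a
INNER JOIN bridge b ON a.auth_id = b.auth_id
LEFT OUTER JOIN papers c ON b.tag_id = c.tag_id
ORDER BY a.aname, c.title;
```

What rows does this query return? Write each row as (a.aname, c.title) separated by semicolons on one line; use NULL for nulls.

(Uma, P9)

Evaluate left to right. First `authors a INNER JOIN bridge b` on auth_id: 1 row(s).
Then LEFT JOIN `papers c` on tag_id: each of those 1 rows is kept; rows whose b.tag_id has no match in c get NULL for c's columns.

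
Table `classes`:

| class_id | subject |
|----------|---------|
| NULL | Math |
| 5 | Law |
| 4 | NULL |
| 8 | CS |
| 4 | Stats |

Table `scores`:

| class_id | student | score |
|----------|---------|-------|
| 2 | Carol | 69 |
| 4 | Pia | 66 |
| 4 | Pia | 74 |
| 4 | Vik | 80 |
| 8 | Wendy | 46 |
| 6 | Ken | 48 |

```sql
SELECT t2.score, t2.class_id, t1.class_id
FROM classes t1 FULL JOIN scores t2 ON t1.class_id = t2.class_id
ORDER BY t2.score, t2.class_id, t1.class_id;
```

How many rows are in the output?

FULL OUTER JOIN keeps every row from both sides; unmatched rows get NULL for the other side's columns.
Matching on t1.class_id = t2.class_id. A NULL in a compared column never satisfies the condition.
- t1 row (class_id=NULL): no match → kept, t2 columns NULL.
- t1 row (class_id=5): no match → kept, t2 columns NULL.
- t1 row (class_id=4): matches 3 t2 row(s) → 3 output row(s).
- t1 row (class_id=8): matches 1 t2 row(s) → 1 output row(s).
- t1 row (class_id=4): matches 3 t2 row(s) → 3 output row(s).
- plus 2 unmatched t2 row(s), each kept with NULL t1 columns.
Total: 7 matched + 4 padded = 11 rows.

11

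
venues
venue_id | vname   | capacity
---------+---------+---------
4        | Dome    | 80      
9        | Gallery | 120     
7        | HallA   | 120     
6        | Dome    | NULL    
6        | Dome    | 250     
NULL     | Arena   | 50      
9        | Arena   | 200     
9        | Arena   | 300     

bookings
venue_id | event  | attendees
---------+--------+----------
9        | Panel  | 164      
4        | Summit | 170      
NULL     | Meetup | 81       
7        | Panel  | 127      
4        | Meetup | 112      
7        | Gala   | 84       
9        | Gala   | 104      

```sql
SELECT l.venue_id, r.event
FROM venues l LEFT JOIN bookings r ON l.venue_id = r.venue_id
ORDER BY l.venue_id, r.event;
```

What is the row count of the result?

13

LEFT JOIN keeps every row from `venues`; unmatched rows get NULL for `bookings`'s columns.
Matching on l.venue_id = r.venue_id. A NULL in a compared column never satisfies the condition.
- l row (venue_id=4): matches 2 r row(s) → 2 output row(s).
- l row (venue_id=9): matches 2 r row(s) → 2 output row(s).
- l row (venue_id=7): matches 2 r row(s) → 2 output row(s).
- l row (venue_id=6): no match → kept, r columns NULL.
- l row (venue_id=6): no match → kept, r columns NULL.
- l row (venue_id=NULL): no match → kept, r columns NULL.
- l row (venue_id=9): matches 2 r row(s) → 2 output row(s).
- l row (venue_id=9): matches 2 r row(s) → 2 output row(s).
Total: 10 matched + 3 padded = 13 rows.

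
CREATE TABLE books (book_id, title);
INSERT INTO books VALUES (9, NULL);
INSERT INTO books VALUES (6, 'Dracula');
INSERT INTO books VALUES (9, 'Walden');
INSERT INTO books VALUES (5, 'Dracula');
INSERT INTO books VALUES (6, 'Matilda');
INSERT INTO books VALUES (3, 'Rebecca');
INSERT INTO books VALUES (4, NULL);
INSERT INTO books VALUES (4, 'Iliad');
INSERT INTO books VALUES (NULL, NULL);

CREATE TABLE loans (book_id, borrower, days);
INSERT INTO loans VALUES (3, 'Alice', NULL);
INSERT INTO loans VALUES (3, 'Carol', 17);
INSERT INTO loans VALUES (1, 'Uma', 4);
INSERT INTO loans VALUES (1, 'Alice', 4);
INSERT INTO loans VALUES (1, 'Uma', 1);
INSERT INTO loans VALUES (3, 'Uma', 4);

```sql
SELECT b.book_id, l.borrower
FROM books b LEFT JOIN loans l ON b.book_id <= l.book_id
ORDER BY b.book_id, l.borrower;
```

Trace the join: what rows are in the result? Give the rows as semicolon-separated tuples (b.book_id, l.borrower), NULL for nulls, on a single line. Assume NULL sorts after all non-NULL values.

LEFT JOIN keeps every row from `books`; unmatched rows get NULL for `loans`'s columns.
Matching on b.book_id <= l.book_id. A NULL in a compared column never satisfies the condition.
- book_id=9: no l row matches, row kept with l columns NULL.
- book_id=6: no l row matches, row kept with l columns NULL.
- book_id=9: no l row matches, row kept with l columns NULL.
- book_id=5: no l row matches, row kept with l columns NULL.
- book_id=6: no l row matches, row kept with l columns NULL.
- book_id=3: 3 matching l row(s), so 3 row(s) emitted.
- book_id=4: no l row matches, row kept with l columns NULL.
- book_id=4: no l row matches, row kept with l columns NULL.
- book_id=NULL: no l row matches, row kept with l columns NULL.

(3, Alice); (3, Carol); (3, Uma); (4, NULL); (4, NULL); (5, NULL); (6, NULL); (6, NULL); (9, NULL); (9, NULL); (NULL, NULL)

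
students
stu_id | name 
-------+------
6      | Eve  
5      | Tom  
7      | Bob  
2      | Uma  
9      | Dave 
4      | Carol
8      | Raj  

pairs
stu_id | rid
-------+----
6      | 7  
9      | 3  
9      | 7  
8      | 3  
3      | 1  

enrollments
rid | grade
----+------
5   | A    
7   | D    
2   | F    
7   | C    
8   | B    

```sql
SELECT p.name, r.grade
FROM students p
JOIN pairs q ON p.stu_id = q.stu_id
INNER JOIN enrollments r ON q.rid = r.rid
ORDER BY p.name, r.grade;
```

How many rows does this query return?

4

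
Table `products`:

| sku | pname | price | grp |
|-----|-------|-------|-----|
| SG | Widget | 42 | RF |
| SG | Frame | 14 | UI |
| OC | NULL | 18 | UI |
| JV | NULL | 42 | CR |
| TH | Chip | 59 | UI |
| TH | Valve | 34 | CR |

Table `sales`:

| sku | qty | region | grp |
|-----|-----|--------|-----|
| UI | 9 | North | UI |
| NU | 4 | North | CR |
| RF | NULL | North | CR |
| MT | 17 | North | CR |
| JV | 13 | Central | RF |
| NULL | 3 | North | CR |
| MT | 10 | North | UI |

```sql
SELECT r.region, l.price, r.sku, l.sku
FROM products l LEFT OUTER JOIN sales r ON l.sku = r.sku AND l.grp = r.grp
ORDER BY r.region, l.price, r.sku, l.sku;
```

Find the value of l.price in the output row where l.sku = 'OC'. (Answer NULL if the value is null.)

18

LEFT JOIN keeps every row from `products`; unmatched rows get NULL for `sales`'s columns.
Matching on l.sku = r.sku AND l.grp = r.grp. A NULL in a compared column never satisfies the condition.
Matched pairs: 0; unmatched l rows kept: 6.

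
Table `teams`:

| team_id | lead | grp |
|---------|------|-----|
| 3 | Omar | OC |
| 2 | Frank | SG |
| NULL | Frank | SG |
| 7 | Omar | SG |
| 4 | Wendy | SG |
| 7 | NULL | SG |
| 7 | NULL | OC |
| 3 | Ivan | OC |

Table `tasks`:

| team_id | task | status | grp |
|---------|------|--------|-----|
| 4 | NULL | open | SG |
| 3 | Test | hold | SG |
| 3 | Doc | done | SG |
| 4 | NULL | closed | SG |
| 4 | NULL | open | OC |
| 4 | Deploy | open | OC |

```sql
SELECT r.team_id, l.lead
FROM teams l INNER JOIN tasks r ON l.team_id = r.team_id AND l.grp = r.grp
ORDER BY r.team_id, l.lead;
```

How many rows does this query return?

2

INNER JOIN keeps only pairs where the ON condition holds.
Matching on l.team_id = r.team_id AND l.grp = r.grp. A NULL in a compared column never satisfies the condition.
Matched pairs: 2.
Total: 2 rows.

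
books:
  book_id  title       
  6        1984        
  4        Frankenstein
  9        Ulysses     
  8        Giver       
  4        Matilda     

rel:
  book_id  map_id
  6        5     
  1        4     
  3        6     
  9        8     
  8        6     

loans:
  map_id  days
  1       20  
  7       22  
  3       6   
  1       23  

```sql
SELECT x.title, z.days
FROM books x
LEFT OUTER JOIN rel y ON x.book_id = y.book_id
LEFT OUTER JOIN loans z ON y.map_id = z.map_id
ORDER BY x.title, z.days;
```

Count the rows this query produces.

Joins associate left-to-right: books LEFT JOIN rel on book_id gives 5 intermediate row(s).
Then LEFT JOIN `loans z` on map_id: each of those 5 rows is kept; rows whose y.map_id has no match in z get NULL for z's columns.
Result: 5 row(s).

5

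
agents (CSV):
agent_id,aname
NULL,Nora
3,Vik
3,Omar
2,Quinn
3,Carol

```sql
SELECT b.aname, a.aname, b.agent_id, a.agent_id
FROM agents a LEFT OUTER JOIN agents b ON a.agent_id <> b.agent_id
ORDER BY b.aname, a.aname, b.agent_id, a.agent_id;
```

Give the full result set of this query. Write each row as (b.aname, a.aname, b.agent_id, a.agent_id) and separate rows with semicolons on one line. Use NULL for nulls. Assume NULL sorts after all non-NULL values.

(Carol, Quinn, 3, 2); (Omar, Quinn, 3, 2); (Quinn, Carol, 2, 3); (Quinn, Omar, 2, 3); (Quinn, Vik, 2, 3); (Vik, Quinn, 3, 2); (NULL, Nora, NULL, NULL)

LEFT JOIN keeps every row from `agents a`; unmatched rows get NULL for `agents b`'s columns.
Matching on a.agent_id <> b.agent_id. A NULL in a compared column never satisfies the condition.
- a (agent_id=NULL) has no partner → padded with NULL.
- a (agent_id=3) pairs with 1 row(s) of b.
- a (agent_id=3) pairs with 1 row(s) of b.
- a (agent_id=2) pairs with 3 row(s) of b.
- a (agent_id=3) pairs with 1 row(s) of b.
After projecting and ordering:
b.aname | a.aname | b.agent_id | a.agent_id
Carol | Quinn | 3 | 2
Omar | Quinn | 3 | 2
Quinn | Carol | 2 | 3
Quinn | Omar | 2 | 3
Quinn | Vik | 2 | 3
Vik | Quinn | 3 | 2
NULL | Nora | NULL | NULL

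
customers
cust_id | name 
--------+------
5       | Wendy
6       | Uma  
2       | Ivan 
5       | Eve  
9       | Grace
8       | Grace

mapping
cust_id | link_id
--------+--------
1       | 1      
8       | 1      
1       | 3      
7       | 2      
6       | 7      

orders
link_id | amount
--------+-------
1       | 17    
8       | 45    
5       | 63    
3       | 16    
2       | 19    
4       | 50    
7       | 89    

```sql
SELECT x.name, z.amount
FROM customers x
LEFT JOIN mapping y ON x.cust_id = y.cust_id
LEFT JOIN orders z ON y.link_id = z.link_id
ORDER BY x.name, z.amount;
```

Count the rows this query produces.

6

Step 1 — x LEFT JOIN y on cust_id → 6 row(s).
Then LEFT JOIN `orders z` on link_id: each of those 6 rows is kept; rows whose y.link_id has no match in z get NULL for z's columns.
Result: 6 row(s).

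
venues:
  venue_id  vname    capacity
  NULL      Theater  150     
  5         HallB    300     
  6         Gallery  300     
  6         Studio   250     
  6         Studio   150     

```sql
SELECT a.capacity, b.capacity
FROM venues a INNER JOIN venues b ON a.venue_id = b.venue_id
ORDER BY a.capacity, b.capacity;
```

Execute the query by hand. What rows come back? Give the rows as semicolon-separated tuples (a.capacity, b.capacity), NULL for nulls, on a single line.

(150, 150); (150, 250); (150, 300); (250, 150); (250, 250); (250, 300); (300, 150); (300, 250); (300, 300); (300, 300)

INNER JOIN keeps only pairs where the ON condition holds.
Matching on a.venue_id = b.venue_id. A NULL in a compared column never satisfies the condition.
Matched pairs: 10.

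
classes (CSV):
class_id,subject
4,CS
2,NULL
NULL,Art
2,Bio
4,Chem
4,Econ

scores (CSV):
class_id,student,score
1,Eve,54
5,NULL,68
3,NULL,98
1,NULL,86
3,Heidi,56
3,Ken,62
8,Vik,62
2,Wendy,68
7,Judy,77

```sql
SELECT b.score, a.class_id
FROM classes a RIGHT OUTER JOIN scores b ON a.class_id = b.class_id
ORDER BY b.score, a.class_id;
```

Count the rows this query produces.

10

RIGHT JOIN keeps every row from `scores`; unmatched rows get NULL for `classes`'s columns.
Matching on a.class_id = b.class_id. A NULL in a compared column never satisfies the condition.
- a (class_id=4) has no partner in b.
- a (class_id=2) pairs with 1 row(s) of b.
- a (class_id=NULL) has no partner in b.
- a (class_id=2) pairs with 1 row(s) of b.
- a (class_id=4) has no partner in b.
- a (class_id=4) has no partner in b.
- 8 b row(s) had no a match → kept, a columns NULL.
Total: 2 matched + 8 padded = 10 rows.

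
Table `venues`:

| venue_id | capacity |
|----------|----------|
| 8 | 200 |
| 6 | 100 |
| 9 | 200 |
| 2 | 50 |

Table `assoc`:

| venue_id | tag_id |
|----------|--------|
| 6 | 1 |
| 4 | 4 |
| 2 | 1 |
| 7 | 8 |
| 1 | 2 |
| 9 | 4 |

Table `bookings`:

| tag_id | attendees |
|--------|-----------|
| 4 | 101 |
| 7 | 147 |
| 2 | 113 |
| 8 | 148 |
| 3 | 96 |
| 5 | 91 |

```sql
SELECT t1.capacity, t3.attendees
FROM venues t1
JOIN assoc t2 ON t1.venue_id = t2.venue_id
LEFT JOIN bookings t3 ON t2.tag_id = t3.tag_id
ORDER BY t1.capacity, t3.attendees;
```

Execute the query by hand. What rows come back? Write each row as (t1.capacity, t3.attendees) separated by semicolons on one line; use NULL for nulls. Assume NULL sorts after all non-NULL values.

(50, NULL); (100, NULL); (200, 101)

Joins associate left-to-right: venues INNER JOIN assoc on venue_id gives 3 intermediate row(s).
Then LEFT JOIN `bookings t3` on tag_id: each of those 3 rows is kept; rows whose t2.tag_id has no match in t3 get NULL for t3's columns.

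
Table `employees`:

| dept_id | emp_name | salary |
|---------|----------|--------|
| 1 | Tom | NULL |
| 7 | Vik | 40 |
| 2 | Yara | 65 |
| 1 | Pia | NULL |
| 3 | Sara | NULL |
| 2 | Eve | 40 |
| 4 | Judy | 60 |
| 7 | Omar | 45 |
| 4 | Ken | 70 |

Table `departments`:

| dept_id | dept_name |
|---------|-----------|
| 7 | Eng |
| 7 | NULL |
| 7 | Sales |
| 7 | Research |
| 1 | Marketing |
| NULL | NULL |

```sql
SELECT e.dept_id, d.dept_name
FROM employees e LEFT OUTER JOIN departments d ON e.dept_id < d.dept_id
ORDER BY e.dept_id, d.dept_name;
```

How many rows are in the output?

30

LEFT JOIN keeps every row from `employees`; unmatched rows get NULL for `departments`'s columns.
Matching on e.dept_id < d.dept_id. A NULL in a compared column never satisfies the condition.
Matched pairs: 28; unmatched e rows kept: 2.
Total: 28 matched + 2 padded = 30 rows.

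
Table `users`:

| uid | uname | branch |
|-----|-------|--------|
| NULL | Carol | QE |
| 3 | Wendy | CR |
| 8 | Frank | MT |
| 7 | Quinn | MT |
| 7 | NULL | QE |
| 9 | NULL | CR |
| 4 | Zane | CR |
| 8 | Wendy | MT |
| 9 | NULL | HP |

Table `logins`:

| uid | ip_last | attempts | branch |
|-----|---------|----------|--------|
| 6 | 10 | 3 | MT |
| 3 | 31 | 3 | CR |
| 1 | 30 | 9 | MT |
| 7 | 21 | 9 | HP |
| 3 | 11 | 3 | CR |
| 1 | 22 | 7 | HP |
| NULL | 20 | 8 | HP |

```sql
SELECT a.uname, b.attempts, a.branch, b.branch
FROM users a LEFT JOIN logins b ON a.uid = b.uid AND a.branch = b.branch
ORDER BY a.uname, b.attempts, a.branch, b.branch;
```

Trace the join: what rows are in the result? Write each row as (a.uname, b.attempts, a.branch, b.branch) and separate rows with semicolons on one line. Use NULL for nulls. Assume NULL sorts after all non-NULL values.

(Carol, NULL, QE, NULL); (Frank, NULL, MT, NULL); (Quinn, NULL, MT, NULL); (Wendy, 3, CR, CR); (Wendy, 3, CR, CR); (Wendy, NULL, MT, NULL); (Zane, NULL, CR, NULL); (NULL, NULL, CR, NULL); (NULL, NULL, HP, NULL); (NULL, NULL, QE, NULL)

LEFT JOIN keeps every row from `users`; unmatched rows get NULL for `logins`'s columns.
Matching on a.uid = b.uid AND a.branch = b.branch. A NULL in a compared column never satisfies the condition.
- uid=NULL, branch=QE: no b row matches, row kept with b columns NULL.
- uid=3, branch=CR: 2 matching b row(s), so 2 row(s) emitted.
- uid=8, branch=MT: no b row matches, row kept with b columns NULL.
- uid=7, branch=MT: no b row matches, row kept with b columns NULL.
- uid=7, branch=QE: no b row matches, row kept with b columns NULL.
- uid=9, branch=CR: no b row matches, row kept with b columns NULL.
- uid=4, branch=CR: no b row matches, row kept with b columns NULL.
- uid=8, branch=MT: no b row matches, row kept with b columns NULL.
- uid=9, branch=HP: no b row matches, row kept with b columns NULL.
After projecting and ordering:
a.uname | b.attempts | a.branch | b.branch
Carol | NULL | QE | NULL
Frank | NULL | MT | NULL
Quinn | NULL | MT | NULL
Wendy | 3 | CR | CR
Wendy | 3 | CR | CR
Wendy | NULL | MT | NULL
Zane | NULL | CR | NULL
NULL | NULL | CR | NULL
NULL | NULL | HP | NULL
NULL | NULL | QE | NULL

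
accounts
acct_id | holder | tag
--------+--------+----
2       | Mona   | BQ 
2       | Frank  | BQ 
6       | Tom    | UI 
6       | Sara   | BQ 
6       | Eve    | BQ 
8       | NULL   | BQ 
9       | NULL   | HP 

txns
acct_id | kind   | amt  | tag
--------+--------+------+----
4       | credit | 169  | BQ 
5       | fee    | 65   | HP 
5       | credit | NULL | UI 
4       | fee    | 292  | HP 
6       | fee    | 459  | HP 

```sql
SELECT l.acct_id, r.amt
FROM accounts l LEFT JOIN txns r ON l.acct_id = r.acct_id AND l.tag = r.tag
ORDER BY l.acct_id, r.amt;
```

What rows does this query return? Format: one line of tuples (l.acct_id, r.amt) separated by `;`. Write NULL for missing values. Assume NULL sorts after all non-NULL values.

(2, NULL); (2, NULL); (6, NULL); (6, NULL); (6, NULL); (8, NULL); (9, NULL)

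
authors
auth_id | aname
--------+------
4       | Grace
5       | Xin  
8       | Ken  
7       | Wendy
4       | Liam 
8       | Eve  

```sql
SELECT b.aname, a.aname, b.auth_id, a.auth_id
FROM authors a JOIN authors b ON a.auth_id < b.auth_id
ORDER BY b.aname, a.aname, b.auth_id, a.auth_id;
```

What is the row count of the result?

INNER JOIN keeps only pairs where the ON condition holds.
Matching on a.auth_id < b.auth_id.
Matched pairs: 13.
Total: 13 rows.

13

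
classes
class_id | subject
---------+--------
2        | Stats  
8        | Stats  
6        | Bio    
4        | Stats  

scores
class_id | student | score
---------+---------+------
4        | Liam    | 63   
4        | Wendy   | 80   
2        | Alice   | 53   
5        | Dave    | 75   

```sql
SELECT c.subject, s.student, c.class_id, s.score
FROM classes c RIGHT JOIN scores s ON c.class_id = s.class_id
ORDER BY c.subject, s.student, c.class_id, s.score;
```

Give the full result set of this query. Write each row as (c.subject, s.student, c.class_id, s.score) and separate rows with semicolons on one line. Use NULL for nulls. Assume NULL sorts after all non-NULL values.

RIGHT JOIN keeps every row from `scores`; unmatched rows get NULL for `classes`'s columns.
Matching on c.class_id = s.class_id.
- class_id=2: 1 matching s row(s), so 1 row(s) emitted.
- class_id=8: no matching s row.
- class_id=6: no matching s row.
- class_id=4: 2 matching s row(s), so 2 row(s) emitted.
- plus 1 unmatched s row(s), each kept with NULL c columns.
After projecting and ordering:
c.subject | s.student | c.class_id | s.score
Stats | Alice | 2 | 53
Stats | Liam | 4 | 63
Stats | Wendy | 4 | 80
NULL | Dave | NULL | 75

(Stats, Alice, 2, 53); (Stats, Liam, 4, 63); (Stats, Wendy, 4, 80); (NULL, Dave, NULL, 75)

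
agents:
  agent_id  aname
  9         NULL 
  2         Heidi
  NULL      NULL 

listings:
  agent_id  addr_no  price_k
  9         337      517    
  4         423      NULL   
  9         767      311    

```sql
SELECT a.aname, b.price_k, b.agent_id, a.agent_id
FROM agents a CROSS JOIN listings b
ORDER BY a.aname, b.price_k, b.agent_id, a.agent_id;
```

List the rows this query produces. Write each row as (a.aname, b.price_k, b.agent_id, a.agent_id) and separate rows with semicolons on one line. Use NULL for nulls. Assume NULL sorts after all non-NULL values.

CROSS JOIN pairs every row of `agents` with every row of `listings`: 3 × 3 = 9 rows.
After projecting and ordering:
a.aname | b.price_k | b.agent_id | a.agent_id
Heidi | 311 | 9 | 2
Heidi | 517 | 9 | 2
Heidi | NULL | 4 | 2
NULL | 311 | 9 | 9
NULL | 311 | 9 | NULL
NULL | 517 | 9 | 9
NULL | 517 | 9 | NULL
NULL | NULL | 4 | 9
NULL | NULL | 4 | NULL

(Heidi, 311, 9, 2); (Heidi, 517, 9, 2); (Heidi, NULL, 4, 2); (NULL, 311, 9, 9); (NULL, 311, 9, NULL); (NULL, 517, 9, 9); (NULL, 517, 9, NULL); (NULL, NULL, 4, 9); (NULL, NULL, 4, NULL)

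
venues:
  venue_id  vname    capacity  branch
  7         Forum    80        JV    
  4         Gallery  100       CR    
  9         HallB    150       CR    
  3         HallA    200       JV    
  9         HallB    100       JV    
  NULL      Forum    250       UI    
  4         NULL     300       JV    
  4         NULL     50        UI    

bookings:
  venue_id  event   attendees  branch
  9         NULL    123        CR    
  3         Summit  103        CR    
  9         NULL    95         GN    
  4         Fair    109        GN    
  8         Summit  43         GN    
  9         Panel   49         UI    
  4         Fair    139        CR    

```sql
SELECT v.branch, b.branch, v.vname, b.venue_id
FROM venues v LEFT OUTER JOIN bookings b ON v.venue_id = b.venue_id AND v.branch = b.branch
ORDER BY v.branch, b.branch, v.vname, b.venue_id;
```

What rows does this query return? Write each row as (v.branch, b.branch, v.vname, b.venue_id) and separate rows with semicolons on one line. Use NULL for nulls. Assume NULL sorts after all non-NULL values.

LEFT JOIN keeps every row from `venues`; unmatched rows get NULL for `bookings`'s columns.
Matching on v.venue_id = b.venue_id AND v.branch = b.branch. A NULL in a compared column never satisfies the condition.
Matched pairs: 2; unmatched v rows kept: 6.

(CR, CR, Gallery, 4); (CR, CR, HallB, 9); (JV, NULL, Forum, NULL); (JV, NULL, HallA, NULL); (JV, NULL, HallB, NULL); (JV, NULL, NULL, NULL); (UI, NULL, Forum, NULL); (UI, NULL, NULL, NULL)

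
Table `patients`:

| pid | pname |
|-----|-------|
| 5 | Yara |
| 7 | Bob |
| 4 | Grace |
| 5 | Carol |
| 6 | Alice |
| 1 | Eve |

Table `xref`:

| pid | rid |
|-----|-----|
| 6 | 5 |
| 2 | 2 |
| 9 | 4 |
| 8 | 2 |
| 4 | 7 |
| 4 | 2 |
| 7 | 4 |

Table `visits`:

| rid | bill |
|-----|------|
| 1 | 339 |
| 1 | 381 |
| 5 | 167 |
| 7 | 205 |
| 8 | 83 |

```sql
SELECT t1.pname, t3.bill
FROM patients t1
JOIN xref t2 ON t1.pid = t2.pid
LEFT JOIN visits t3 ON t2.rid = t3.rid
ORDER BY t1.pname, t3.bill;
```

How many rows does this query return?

4

Step 1 — t1 INNER JOIN t2 on pid → 4 row(s).
Then LEFT JOIN `visits t3` on rid: each of those 4 rows is kept; rows whose t2.rid has no match in t3 get NULL for t3's columns.
Result: 4 row(s).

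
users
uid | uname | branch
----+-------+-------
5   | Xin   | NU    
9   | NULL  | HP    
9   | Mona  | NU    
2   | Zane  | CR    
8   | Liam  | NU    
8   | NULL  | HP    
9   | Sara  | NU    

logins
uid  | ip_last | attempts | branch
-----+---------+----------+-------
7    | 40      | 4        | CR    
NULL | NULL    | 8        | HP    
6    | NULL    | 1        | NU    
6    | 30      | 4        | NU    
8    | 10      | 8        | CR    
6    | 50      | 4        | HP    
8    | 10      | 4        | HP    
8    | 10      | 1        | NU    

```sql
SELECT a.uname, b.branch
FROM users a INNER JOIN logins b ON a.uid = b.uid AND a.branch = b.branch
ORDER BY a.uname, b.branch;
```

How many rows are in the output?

INNER JOIN keeps only pairs where the ON condition holds.
Matching on a.uid = b.uid AND a.branch = b.branch. A NULL in a compared column never satisfies the condition.
- a (uid=5, branch=NU) has no partner → excluded.
- a (uid=9, branch=HP) has no partner → excluded.
- a (uid=9, branch=NU) has no partner → excluded.
- a (uid=2, branch=CR) has no partner → excluded.
- a (uid=8, branch=NU) pairs with 1 row(s) of b.
- a (uid=8, branch=HP) pairs with 1 row(s) of b.
- a (uid=9, branch=NU) has no partner → excluded.
Total: 2 rows.

2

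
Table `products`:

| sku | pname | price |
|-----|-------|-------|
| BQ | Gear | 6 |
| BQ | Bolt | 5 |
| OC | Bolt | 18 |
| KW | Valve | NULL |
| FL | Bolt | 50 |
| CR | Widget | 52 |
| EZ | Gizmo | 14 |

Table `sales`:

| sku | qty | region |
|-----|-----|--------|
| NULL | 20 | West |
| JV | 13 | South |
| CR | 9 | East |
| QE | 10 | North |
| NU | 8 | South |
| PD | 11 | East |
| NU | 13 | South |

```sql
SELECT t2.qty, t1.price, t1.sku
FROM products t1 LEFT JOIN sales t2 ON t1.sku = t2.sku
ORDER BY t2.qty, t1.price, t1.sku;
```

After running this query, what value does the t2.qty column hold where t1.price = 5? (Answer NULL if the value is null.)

NULL

LEFT JOIN keeps every row from `products`; unmatched rows get NULL for `sales`'s columns.
Matching on t1.sku = t2.sku. A NULL in a compared column never satisfies the condition.
- t1[0] sku=BQ → no match; kept with NULLs on the t2 side.
- t1[1] sku=BQ → no match; kept with NULLs on the t2 side.
- t1[2] sku=OC → no match; kept with NULLs on the t2 side.
- t1[3] sku=KW → no match; kept with NULLs on the t2 side.
- t1[4] sku=FL → no match; kept with NULLs on the t2 side.
- t1[5] sku=CR → 1 match(es) in t2 → 1 row(s).
- t1[6] sku=EZ → no match; kept with NULLs on the t2 side.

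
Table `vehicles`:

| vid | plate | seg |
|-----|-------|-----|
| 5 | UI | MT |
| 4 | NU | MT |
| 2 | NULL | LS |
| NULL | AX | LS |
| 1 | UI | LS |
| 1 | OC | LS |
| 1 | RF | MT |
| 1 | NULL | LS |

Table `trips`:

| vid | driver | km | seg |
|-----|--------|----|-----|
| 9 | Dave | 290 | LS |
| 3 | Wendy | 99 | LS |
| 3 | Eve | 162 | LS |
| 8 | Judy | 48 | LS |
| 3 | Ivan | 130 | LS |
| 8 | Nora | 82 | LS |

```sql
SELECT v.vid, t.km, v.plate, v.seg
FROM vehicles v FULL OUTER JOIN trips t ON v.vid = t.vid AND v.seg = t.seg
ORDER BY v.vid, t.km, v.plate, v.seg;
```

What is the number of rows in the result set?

14

FULL OUTER JOIN keeps every row from both sides; unmatched rows get NULL for the other side's columns.
Matching on v.vid = t.vid AND v.seg = t.seg. A NULL in a compared column never satisfies the condition.
- vid=5, seg=MT: no t row matches, row kept with t columns NULL.
- vid=4, seg=MT: no t row matches, row kept with t columns NULL.
- vid=2, seg=LS: no t row matches, row kept with t columns NULL.
- vid=NULL, seg=LS: no t row matches, row kept with t columns NULL.
- vid=1, seg=LS: no t row matches, row kept with t columns NULL.
- vid=1, seg=LS: no t row matches, row kept with t columns NULL.
- vid=1, seg=MT: no t row matches, row kept with t columns NULL.
- vid=1, seg=LS: no t row matches, row kept with t columns NULL.
- 6 t row(s) had no v match → kept, v columns NULL.
Total: 0 matched + 14 padded = 14 rows.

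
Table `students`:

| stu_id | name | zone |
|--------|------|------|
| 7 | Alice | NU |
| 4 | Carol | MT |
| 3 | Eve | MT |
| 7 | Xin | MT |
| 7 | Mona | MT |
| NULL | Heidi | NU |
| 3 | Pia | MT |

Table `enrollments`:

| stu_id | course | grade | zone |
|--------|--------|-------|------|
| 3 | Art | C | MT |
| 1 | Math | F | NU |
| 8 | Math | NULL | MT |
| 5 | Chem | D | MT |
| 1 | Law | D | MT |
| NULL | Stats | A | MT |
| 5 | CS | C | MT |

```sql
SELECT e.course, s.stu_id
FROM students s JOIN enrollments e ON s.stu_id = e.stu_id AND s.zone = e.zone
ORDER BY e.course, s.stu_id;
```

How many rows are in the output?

2

INNER JOIN keeps only pairs where the ON condition holds.
Matching on s.stu_id = e.stu_id AND s.zone = e.zone. A NULL in a compared column never satisfies the condition.
- stu_id=7, zone=NU: no matching e row, dropped.
- stu_id=4, zone=MT: no matching e row, dropped.
- stu_id=3, zone=MT: 1 matching e row(s), so 1 row(s) emitted.
- stu_id=7, zone=MT: no matching e row, dropped.
- stu_id=7, zone=MT: no matching e row, dropped.
- stu_id=NULL, zone=NU: no matching e row, dropped.
- stu_id=3, zone=MT: 1 matching e row(s), so 1 row(s) emitted.
Total: 2 rows.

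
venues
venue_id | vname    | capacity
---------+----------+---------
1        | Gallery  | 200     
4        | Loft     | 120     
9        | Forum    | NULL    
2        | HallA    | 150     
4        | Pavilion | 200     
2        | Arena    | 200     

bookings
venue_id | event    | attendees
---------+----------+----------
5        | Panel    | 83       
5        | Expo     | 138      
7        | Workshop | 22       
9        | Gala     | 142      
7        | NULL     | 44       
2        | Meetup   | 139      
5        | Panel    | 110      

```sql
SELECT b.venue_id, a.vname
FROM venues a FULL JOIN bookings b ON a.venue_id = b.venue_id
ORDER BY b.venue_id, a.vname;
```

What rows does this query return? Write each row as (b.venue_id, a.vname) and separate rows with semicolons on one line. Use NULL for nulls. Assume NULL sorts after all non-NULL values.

FULL OUTER JOIN keeps every row from both sides; unmatched rows get NULL for the other side's columns.
Matching on a.venue_id = b.venue_id.
- venue_id=1: no b row matches, row kept with b columns NULL.
- venue_id=4: no b row matches, row kept with b columns NULL.
- venue_id=9: 1 matching b row(s), so 1 row(s) emitted.
- venue_id=2: 1 matching b row(s), so 1 row(s) emitted.
- venue_id=4: no b row matches, row kept with b columns NULL.
- venue_id=2: 1 matching b row(s), so 1 row(s) emitted.
- 5 row(s) from b found no a partner → padded with NULL.

(2, Arena); (2, HallA); (5, NULL); (5, NULL); (5, NULL); (7, NULL); (7, NULL); (9, Forum); (NULL, Gallery); (NULL, Loft); (NULL, Pavilion)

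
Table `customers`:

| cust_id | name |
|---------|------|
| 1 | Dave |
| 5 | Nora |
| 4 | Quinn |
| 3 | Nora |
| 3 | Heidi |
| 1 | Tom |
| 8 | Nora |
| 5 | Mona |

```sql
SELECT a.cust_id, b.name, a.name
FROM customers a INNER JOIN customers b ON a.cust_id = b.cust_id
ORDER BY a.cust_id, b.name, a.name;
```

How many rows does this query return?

INNER JOIN keeps only pairs where the ON condition holds.
Matching on a.cust_id = b.cust_id.
- a (cust_id=1) pairs with 2 row(s) of b.
- a (cust_id=5) pairs with 2 row(s) of b.
- a (cust_id=4) pairs with 1 row(s) of b.
- a (cust_id=3) pairs with 2 row(s) of b.
- a (cust_id=3) pairs with 2 row(s) of b.
- a (cust_id=1) pairs with 2 row(s) of b.
- a (cust_id=8) pairs with 1 row(s) of b.
- a (cust_id=5) pairs with 2 row(s) of b.
Total: 14 rows.

14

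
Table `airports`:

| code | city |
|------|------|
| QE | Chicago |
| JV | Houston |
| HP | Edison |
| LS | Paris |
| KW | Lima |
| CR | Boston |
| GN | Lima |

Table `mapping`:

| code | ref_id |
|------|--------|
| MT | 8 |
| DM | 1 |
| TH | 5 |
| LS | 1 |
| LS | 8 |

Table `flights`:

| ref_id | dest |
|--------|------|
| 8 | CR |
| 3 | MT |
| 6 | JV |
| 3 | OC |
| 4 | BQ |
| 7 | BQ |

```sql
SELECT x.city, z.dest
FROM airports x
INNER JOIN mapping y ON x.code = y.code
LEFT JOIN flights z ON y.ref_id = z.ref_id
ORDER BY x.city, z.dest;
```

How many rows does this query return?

Evaluate left to right. First `airports x INNER JOIN mapping y` on code: 2 row(s).
Then LEFT JOIN `flights z` on ref_id: each of those 2 rows is kept; rows whose y.ref_id has no match in z get NULL for z's columns.
Result: 2 row(s).

2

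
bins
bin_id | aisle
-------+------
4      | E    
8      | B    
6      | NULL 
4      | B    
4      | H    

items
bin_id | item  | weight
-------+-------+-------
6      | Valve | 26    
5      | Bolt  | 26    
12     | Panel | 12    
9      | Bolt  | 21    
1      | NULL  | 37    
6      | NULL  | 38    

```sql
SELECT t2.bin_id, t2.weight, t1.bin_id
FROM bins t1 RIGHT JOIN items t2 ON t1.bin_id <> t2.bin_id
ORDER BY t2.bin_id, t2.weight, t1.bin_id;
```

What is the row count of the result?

28

RIGHT JOIN keeps every row from `items`; unmatched rows get NULL for `bins`'s columns.
Matching on t1.bin_id <> t2.bin_id.
Matched pairs: 28; unmatched t2 rows kept: 0.
Total: 28 rows.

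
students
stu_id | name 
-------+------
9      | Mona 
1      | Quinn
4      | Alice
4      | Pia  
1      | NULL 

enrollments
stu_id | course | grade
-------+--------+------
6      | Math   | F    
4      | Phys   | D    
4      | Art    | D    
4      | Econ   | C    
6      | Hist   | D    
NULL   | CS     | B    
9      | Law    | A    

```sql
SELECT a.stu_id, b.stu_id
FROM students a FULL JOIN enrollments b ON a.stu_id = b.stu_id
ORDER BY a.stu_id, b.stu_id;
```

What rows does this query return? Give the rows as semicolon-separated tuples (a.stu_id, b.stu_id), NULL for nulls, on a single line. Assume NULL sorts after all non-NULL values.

(1, NULL); (1, NULL); (4, 4); (4, 4); (4, 4); (4, 4); (4, 4); (4, 4); (9, 9); (NULL, 6); (NULL, 6); (NULL, NULL)

FULL OUTER JOIN keeps every row from both sides; unmatched rows get NULL for the other side's columns.
Matching on a.stu_id = b.stu_id. A NULL in a compared column never satisfies the condition.
- a[0] stu_id=9 → 1 match(es) in b → 1 row(s).
- a[1] stu_id=1 → no match; kept with NULLs on the b side.
- a[2] stu_id=4 → 3 match(es) in b → 3 row(s).
- a[3] stu_id=4 → 3 match(es) in b → 3 row(s).
- a[4] stu_id=1 → no match; kept with NULLs on the b side.
- plus 3 unmatched b row(s), each kept with NULL a columns.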